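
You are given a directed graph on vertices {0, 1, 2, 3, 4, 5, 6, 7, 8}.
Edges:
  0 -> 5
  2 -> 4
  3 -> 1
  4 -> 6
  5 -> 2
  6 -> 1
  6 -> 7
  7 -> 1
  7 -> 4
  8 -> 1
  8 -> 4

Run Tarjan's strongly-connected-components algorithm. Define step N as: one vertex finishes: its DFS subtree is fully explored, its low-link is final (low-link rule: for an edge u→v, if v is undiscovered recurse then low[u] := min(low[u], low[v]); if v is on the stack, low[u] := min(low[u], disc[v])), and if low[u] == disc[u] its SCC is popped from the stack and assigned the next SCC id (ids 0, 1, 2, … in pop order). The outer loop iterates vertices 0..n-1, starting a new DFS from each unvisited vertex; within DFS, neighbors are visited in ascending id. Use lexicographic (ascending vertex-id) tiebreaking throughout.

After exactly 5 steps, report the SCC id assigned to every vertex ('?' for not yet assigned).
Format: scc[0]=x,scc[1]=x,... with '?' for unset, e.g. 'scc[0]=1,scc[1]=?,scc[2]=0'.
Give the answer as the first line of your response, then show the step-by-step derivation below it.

scc[0]=?,scc[1]=0,scc[2]=2,scc[3]=?,scc[4]=1,scc[5]=?,scc[6]=1,scc[7]=1,scc[8]=?

step 1: low=(low[0]=0,low[1]=5,low[2]=2,low[3]=?,low[4]=3,low[5]=1,low[6]=4,low[7]=?,low[8]=?); scc=(scc[0]=?,scc[1]=0,scc[2]=?,scc[3]=?,scc[4]=?,scc[5]=?,scc[6]=?,scc[7]=?,scc[8]=?)
step 2: low=(low[0]=0,low[1]=5,low[2]=2,low[3]=?,low[4]=3,low[5]=1,low[6]=4,low[7]=3,low[8]=?); scc=(scc[0]=?,scc[1]=0,scc[2]=?,scc[3]=?,scc[4]=?,scc[5]=?,scc[6]=?,scc[7]=?,scc[8]=?)
step 3: low=(low[0]=0,low[1]=5,low[2]=2,low[3]=?,low[4]=3,low[5]=1,low[6]=3,low[7]=3,low[8]=?); scc=(scc[0]=?,scc[1]=0,scc[2]=?,scc[3]=?,scc[4]=?,scc[5]=?,scc[6]=?,scc[7]=?,scc[8]=?)
step 4: low=(low[0]=0,low[1]=5,low[2]=2,low[3]=?,low[4]=3,low[5]=1,low[6]=3,low[7]=3,low[8]=?); scc=(scc[0]=?,scc[1]=0,scc[2]=?,scc[3]=?,scc[4]=1,scc[5]=?,scc[6]=1,scc[7]=1,scc[8]=?)
step 5: low=(low[0]=0,low[1]=5,low[2]=2,low[3]=?,low[4]=3,low[5]=1,low[6]=3,low[7]=3,low[8]=?); scc=(scc[0]=?,scc[1]=0,scc[2]=2,scc[3]=?,scc[4]=1,scc[5]=?,scc[6]=1,scc[7]=1,scc[8]=?)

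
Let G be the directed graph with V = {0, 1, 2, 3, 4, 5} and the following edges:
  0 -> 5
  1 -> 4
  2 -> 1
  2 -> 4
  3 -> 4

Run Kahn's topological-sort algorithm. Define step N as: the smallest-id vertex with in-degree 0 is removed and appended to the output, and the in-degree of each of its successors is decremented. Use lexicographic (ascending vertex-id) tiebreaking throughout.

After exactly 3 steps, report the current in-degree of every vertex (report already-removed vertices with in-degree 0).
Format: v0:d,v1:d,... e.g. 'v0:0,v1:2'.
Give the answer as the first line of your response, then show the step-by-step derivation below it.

v0:0,v1:0,v2:0,v3:0,v4:1,v5:0

step 1: output 0; order=[0]; indeg=(0,1,0,0,3,0)
step 2: output 2; order=[0,2]; indeg=(0,0,0,0,2,0)
step 3: output 1; order=[0,2,1]; indeg=(0,0,0,0,1,0)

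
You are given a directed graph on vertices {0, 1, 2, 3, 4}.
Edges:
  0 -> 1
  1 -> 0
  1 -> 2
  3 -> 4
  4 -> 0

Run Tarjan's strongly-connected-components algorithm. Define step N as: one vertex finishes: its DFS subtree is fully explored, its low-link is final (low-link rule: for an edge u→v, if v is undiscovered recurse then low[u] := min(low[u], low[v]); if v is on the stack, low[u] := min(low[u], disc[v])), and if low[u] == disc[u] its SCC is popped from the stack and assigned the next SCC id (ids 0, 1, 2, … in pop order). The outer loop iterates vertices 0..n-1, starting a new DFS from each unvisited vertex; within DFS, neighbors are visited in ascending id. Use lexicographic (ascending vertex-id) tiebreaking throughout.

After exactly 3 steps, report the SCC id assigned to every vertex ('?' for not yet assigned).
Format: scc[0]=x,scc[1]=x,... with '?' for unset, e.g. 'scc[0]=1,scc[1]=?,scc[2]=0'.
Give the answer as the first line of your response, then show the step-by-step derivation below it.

scc[0]=1,scc[1]=1,scc[2]=0,scc[3]=?,scc[4]=?

step 1: low=(low[0]=0,low[1]=0,low[2]=2,low[3]=?,low[4]=?); scc=(scc[0]=?,scc[1]=?,scc[2]=0,scc[3]=?,scc[4]=?)
step 2: low=(low[0]=0,low[1]=0,low[2]=2,low[3]=?,low[4]=?); scc=(scc[0]=?,scc[1]=?,scc[2]=0,scc[3]=?,scc[4]=?)
step 3: low=(low[0]=0,low[1]=0,low[2]=2,low[3]=?,low[4]=?); scc=(scc[0]=1,scc[1]=1,scc[2]=0,scc[3]=?,scc[4]=?)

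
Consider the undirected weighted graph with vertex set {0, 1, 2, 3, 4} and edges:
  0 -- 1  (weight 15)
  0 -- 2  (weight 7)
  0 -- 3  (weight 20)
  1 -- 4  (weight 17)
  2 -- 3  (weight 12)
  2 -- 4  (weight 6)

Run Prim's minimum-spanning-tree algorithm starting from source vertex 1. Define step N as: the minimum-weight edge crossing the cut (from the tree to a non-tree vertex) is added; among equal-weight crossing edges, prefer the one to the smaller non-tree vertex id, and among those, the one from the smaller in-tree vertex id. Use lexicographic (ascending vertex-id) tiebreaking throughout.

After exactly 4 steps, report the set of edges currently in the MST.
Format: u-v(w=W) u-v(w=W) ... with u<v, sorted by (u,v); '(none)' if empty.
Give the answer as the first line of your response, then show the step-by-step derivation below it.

0-1(w=15) 0-2(w=7) 2-3(w=12) 2-4(w=6)

step 1: add edge 0-1 (w=15); MST = {0-1(w=15)}
step 2: add edge 0-2 (w=7); MST = {0-1(w=15) 0-2(w=7)}
step 3: add edge 2-4 (w=6); MST = {0-1(w=15) 0-2(w=7) 2-4(w=6)}
step 4: add edge 2-3 (w=12); MST = {0-1(w=15) 0-2(w=7) 2-3(w=12) 2-4(w=6)}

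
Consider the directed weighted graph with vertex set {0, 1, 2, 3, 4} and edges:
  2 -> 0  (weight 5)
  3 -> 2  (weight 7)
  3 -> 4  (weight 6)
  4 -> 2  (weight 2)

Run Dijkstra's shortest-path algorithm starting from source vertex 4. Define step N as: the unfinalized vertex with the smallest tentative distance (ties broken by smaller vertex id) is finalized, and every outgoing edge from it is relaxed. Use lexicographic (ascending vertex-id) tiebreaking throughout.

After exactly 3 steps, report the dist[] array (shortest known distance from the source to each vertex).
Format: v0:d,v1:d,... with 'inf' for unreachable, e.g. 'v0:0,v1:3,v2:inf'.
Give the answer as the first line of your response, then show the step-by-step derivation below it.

v0:7,v1:inf,v2:2,v3:inf,v4:0

step 1: dist = v0:inf,v1:inf,v2:2,v3:inf,v4:0
step 2: dist = v0:7,v1:inf,v2:2,v3:inf,v4:0
step 3: dist = v0:7,v1:inf,v2:2,v3:inf,v4:0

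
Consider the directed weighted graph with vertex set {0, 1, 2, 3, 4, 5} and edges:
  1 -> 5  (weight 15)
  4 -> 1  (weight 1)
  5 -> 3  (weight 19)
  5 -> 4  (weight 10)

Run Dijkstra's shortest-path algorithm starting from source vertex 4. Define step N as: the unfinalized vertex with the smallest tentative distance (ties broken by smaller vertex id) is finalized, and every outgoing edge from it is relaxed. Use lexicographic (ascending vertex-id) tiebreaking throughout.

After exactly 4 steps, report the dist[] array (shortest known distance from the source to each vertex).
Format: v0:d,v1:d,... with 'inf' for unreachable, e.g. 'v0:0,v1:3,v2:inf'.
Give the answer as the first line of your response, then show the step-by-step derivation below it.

v0:inf,v1:1,v2:inf,v3:35,v4:0,v5:16

step 1: dist = v0:inf,v1:1,v2:inf,v3:inf,v4:0,v5:inf
step 2: dist = v0:inf,v1:1,v2:inf,v3:inf,v4:0,v5:16
step 3: dist = v0:inf,v1:1,v2:inf,v3:35,v4:0,v5:16
step 4: dist = v0:inf,v1:1,v2:inf,v3:35,v4:0,v5:16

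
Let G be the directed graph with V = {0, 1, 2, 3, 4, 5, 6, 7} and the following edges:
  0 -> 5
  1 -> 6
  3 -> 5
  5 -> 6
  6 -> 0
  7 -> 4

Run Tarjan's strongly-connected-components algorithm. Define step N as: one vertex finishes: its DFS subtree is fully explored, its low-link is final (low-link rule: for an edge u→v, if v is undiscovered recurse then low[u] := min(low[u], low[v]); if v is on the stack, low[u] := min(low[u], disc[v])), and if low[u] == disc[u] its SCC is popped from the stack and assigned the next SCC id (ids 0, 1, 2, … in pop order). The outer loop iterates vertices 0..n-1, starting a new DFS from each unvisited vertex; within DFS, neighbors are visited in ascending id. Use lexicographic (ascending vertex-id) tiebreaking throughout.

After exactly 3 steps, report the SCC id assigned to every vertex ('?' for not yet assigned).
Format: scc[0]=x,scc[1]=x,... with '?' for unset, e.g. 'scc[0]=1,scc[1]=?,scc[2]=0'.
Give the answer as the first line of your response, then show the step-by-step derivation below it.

scc[0]=0,scc[1]=?,scc[2]=?,scc[3]=?,scc[4]=?,scc[5]=0,scc[6]=0,scc[7]=?

step 1: low=(low[0]=0,low[1]=?,low[2]=?,low[3]=?,low[4]=?,low[5]=1,low[6]=0,low[7]=?); scc=(scc[0]=?,scc[1]=?,scc[2]=?,scc[3]=?,scc[4]=?,scc[5]=?,scc[6]=?,scc[7]=?)
step 2: low=(low[0]=0,low[1]=?,low[2]=?,low[3]=?,low[4]=?,low[5]=0,low[6]=0,low[7]=?); scc=(scc[0]=?,scc[1]=?,scc[2]=?,scc[3]=?,scc[4]=?,scc[5]=?,scc[6]=?,scc[7]=?)
step 3: low=(low[0]=0,low[1]=?,low[2]=?,low[3]=?,low[4]=?,low[5]=0,low[6]=0,low[7]=?); scc=(scc[0]=0,scc[1]=?,scc[2]=?,scc[3]=?,scc[4]=?,scc[5]=0,scc[6]=0,scc[7]=?)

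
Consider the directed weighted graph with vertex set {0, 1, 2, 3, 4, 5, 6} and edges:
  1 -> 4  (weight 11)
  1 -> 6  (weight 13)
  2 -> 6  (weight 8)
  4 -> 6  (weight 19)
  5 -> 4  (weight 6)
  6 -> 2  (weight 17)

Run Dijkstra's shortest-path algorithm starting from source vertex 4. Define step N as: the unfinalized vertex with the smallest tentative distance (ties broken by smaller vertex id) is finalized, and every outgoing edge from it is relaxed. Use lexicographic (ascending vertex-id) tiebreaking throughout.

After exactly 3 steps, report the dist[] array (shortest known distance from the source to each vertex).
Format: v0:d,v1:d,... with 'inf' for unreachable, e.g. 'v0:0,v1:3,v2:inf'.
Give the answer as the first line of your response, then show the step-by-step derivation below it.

v0:inf,v1:inf,v2:36,v3:inf,v4:0,v5:inf,v6:19

step 1: dist = v0:inf,v1:inf,v2:inf,v3:inf,v4:0,v5:inf,v6:19
step 2: dist = v0:inf,v1:inf,v2:36,v3:inf,v4:0,v5:inf,v6:19
step 3: dist = v0:inf,v1:inf,v2:36,v3:inf,v4:0,v5:inf,v6:19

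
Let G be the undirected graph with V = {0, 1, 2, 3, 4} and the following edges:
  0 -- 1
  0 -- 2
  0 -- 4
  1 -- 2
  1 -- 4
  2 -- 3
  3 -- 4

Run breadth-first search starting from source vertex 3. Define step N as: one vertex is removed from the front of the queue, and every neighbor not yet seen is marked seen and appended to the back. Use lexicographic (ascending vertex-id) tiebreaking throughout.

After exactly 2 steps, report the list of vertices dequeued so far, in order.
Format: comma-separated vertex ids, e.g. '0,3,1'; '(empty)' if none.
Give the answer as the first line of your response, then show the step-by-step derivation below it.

3,2

step 1: dequeue 3; queue=[2,4]; order=3
step 2: dequeue 2; queue=[4,0,1]; order=3,2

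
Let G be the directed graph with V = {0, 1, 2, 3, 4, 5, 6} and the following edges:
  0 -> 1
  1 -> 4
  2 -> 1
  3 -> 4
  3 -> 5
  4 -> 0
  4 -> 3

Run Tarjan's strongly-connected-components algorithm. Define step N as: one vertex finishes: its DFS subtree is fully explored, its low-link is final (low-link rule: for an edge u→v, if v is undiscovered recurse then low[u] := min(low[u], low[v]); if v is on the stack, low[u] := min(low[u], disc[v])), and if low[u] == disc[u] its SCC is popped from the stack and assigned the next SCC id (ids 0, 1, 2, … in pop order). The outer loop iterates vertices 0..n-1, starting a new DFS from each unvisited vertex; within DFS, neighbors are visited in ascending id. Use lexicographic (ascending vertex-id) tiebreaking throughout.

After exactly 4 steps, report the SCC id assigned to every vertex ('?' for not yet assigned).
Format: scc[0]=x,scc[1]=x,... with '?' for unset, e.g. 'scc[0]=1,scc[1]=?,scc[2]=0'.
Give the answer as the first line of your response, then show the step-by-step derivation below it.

scc[0]=?,scc[1]=?,scc[2]=?,scc[3]=?,scc[4]=?,scc[5]=0,scc[6]=?

step 1: low=(low[0]=0,low[1]=1,low[2]=?,low[3]=2,low[4]=0,low[5]=4,low[6]=?); scc=(scc[0]=?,scc[1]=?,scc[2]=?,scc[3]=?,scc[4]=?,scc[5]=0,scc[6]=?)
step 2: low=(low[0]=0,low[1]=1,low[2]=?,low[3]=2,low[4]=0,low[5]=4,low[6]=?); scc=(scc[0]=?,scc[1]=?,scc[2]=?,scc[3]=?,scc[4]=?,scc[5]=0,scc[6]=?)
step 3: low=(low[0]=0,low[1]=1,low[2]=?,low[3]=2,low[4]=0,low[5]=4,low[6]=?); scc=(scc[0]=?,scc[1]=?,scc[2]=?,scc[3]=?,scc[4]=?,scc[5]=0,scc[6]=?)
step 4: low=(low[0]=0,low[1]=0,low[2]=?,low[3]=2,low[4]=0,low[5]=4,low[6]=?); scc=(scc[0]=?,scc[1]=?,scc[2]=?,scc[3]=?,scc[4]=?,scc[5]=0,scc[6]=?)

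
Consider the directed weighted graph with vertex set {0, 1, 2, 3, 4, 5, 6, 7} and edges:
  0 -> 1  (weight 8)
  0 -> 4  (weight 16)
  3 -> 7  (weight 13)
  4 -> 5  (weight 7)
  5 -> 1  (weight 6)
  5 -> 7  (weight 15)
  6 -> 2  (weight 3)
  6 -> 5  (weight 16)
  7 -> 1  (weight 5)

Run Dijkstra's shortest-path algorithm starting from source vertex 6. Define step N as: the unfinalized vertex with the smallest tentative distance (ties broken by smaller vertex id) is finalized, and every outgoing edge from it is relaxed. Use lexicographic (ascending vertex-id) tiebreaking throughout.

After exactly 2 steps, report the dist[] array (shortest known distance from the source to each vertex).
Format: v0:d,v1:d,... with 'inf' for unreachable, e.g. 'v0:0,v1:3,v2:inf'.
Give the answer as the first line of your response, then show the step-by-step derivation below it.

v0:inf,v1:inf,v2:3,v3:inf,v4:inf,v5:16,v6:0,v7:inf

step 1: dist = v0:inf,v1:inf,v2:3,v3:inf,v4:inf,v5:16,v6:0,v7:inf
step 2: dist = v0:inf,v1:inf,v2:3,v3:inf,v4:inf,v5:16,v6:0,v7:inf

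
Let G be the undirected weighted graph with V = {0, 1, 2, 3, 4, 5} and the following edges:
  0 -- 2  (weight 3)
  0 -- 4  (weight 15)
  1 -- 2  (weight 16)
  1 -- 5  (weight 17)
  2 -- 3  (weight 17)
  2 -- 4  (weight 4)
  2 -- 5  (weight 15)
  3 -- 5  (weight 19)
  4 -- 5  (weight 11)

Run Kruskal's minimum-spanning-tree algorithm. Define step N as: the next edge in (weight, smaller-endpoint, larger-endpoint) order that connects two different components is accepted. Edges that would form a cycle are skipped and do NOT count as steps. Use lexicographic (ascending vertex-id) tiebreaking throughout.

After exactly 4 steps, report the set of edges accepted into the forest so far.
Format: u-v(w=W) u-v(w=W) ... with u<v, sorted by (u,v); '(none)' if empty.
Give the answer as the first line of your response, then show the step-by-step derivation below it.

0-2(w=3) 1-2(w=16) 2-4(w=4) 4-5(w=11)

step 1: add edge 0-2 (w=3); MST = {0-2(w=3)}
step 2: add edge 2-4 (w=4); MST = {0-2(w=3) 2-4(w=4)}
step 3: add edge 4-5 (w=11); MST = {0-2(w=3) 2-4(w=4) 4-5(w=11)}
step 4: add edge 1-2 (w=16); MST = {0-2(w=3) 1-2(w=16) 2-4(w=4) 4-5(w=11)}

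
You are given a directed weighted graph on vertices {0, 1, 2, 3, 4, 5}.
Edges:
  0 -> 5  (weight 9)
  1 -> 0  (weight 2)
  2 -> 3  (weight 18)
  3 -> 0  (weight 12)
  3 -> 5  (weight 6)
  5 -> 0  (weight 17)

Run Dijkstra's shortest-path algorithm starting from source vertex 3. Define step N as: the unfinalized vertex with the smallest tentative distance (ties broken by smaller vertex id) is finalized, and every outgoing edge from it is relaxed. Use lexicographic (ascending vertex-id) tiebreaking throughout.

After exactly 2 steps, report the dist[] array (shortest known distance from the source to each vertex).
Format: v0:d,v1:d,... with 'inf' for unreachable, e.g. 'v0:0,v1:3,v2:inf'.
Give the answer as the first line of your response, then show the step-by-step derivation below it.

v0:12,v1:inf,v2:inf,v3:0,v4:inf,v5:6

step 1: dist = v0:12,v1:inf,v2:inf,v3:0,v4:inf,v5:6
step 2: dist = v0:12,v1:inf,v2:inf,v3:0,v4:inf,v5:6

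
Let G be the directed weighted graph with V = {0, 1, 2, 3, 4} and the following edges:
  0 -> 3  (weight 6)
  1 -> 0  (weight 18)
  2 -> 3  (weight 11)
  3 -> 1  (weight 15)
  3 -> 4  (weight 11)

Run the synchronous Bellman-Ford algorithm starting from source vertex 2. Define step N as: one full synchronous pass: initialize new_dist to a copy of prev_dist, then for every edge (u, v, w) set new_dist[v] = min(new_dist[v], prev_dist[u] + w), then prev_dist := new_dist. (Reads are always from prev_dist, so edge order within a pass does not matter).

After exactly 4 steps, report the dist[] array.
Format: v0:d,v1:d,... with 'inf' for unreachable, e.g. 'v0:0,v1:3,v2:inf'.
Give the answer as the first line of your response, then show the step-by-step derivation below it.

v0:44,v1:26,v2:0,v3:11,v4:22

step 1: dist = v0:inf,v1:inf,v2:0,v3:11,v4:inf
step 2: dist = v0:inf,v1:26,v2:0,v3:11,v4:22
step 3: dist = v0:44,v1:26,v2:0,v3:11,v4:22
step 4: dist = v0:44,v1:26,v2:0,v3:11,v4:22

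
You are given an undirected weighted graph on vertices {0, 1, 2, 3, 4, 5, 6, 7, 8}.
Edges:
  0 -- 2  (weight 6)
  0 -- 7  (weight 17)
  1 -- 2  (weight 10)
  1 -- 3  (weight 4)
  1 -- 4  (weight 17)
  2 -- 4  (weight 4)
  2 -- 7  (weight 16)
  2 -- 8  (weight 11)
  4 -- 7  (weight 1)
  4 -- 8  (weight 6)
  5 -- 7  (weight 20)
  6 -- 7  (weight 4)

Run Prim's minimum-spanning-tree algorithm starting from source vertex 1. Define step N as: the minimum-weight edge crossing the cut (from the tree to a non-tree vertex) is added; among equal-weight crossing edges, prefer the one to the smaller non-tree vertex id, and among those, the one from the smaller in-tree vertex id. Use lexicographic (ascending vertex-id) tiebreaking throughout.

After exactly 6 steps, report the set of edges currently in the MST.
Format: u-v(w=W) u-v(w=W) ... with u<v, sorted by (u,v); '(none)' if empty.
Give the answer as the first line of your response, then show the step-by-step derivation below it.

0-2(w=6) 1-2(w=10) 1-3(w=4) 2-4(w=4) 4-7(w=1) 6-7(w=4)

step 1: add edge 1-3 (w=4); MST = {1-3(w=4)}
step 2: add edge 1-2 (w=10); MST = {1-2(w=10) 1-3(w=4)}
step 3: add edge 2-4 (w=4); MST = {1-2(w=10) 1-3(w=4) 2-4(w=4)}
step 4: add edge 4-7 (w=1); MST = {1-2(w=10) 1-3(w=4) 2-4(w=4) 4-7(w=1)}
step 5: add edge 6-7 (w=4); MST = {1-2(w=10) 1-3(w=4) 2-4(w=4) 4-7(w=1) 6-7(w=4)}
step 6: add edge 0-2 (w=6); MST = {0-2(w=6) 1-2(w=10) 1-3(w=4) 2-4(w=4) 4-7(w=1) 6-7(w=4)}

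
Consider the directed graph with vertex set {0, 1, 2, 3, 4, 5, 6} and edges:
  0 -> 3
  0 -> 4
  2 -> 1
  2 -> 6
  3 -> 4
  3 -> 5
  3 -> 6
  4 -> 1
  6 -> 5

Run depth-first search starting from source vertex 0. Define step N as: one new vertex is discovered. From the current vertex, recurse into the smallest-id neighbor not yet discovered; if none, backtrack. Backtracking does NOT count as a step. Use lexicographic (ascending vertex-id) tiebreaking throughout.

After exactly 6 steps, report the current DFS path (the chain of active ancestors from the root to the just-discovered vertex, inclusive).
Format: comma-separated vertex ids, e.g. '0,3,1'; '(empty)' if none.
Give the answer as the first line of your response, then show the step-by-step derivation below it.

0,3,6

step 1: discover 0; path=0; order=0
step 2: discover 3; path=0>3; order=0,3
step 3: discover 4; path=0>3>4; order=0,3,4
step 4: discover 1; path=0>3>4>1; order=0,3,4,1
step 5: discover 5; path=0>3>5; order=0,3,4,1,5
step 6: discover 6; path=0>3>6; order=0,3,4,1,5,6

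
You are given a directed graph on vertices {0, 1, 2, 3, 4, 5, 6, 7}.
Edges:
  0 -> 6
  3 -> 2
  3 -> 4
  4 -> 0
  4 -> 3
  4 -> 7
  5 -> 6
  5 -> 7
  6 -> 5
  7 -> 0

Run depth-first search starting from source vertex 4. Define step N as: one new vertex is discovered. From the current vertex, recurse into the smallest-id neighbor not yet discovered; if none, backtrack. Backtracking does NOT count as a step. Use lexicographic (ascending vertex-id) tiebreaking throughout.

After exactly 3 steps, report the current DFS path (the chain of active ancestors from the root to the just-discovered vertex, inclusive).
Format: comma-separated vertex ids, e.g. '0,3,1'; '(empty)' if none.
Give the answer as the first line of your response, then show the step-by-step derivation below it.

4,0,6

step 1: discover 4; path=4; order=4
step 2: discover 0; path=4>0; order=4,0
step 3: discover 6; path=4>0>6; order=4,0,6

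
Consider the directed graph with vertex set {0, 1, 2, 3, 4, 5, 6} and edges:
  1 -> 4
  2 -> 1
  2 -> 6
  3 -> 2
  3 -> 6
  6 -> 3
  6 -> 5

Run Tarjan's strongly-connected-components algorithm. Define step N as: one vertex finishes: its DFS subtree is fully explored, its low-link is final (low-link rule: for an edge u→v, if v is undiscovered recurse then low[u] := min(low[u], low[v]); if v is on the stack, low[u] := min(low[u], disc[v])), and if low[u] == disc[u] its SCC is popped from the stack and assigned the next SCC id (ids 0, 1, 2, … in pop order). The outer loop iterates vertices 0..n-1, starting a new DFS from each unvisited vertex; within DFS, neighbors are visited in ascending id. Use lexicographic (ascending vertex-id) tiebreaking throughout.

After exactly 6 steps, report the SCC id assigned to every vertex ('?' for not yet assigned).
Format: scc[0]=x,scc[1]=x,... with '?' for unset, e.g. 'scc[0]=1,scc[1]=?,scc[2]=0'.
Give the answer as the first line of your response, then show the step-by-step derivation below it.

scc[0]=0,scc[1]=2,scc[2]=?,scc[3]=?,scc[4]=1,scc[5]=3,scc[6]=?

step 1: low=(low[0]=0,low[1]=?,low[2]=?,low[3]=?,low[4]=?,low[5]=?,low[6]=?); scc=(scc[0]=0,scc[1]=?,scc[2]=?,scc[3]=?,scc[4]=?,scc[5]=?,scc[6]=?)
step 2: low=(low[0]=0,low[1]=1,low[2]=?,low[3]=?,low[4]=2,low[5]=?,low[6]=?); scc=(scc[0]=0,scc[1]=?,scc[2]=?,scc[3]=?,scc[4]=1,scc[5]=?,scc[6]=?)
step 3: low=(low[0]=0,low[1]=1,low[2]=?,low[3]=?,low[4]=2,low[5]=?,low[6]=?); scc=(scc[0]=0,scc[1]=2,scc[2]=?,scc[3]=?,scc[4]=1,scc[5]=?,scc[6]=?)
step 4: low=(low[0]=0,low[1]=1,low[2]=3,low[3]=3,low[4]=2,low[5]=?,low[6]=4); scc=(scc[0]=0,scc[1]=2,scc[2]=?,scc[3]=?,scc[4]=1,scc[5]=?,scc[6]=?)
step 5: low=(low[0]=0,low[1]=1,low[2]=3,low[3]=3,low[4]=2,low[5]=6,low[6]=3); scc=(scc[0]=0,scc[1]=2,scc[2]=?,scc[3]=?,scc[4]=1,scc[5]=3,scc[6]=?)
step 6: low=(low[0]=0,low[1]=1,low[2]=3,low[3]=3,low[4]=2,low[5]=6,low[6]=3); scc=(scc[0]=0,scc[1]=2,scc[2]=?,scc[3]=?,scc[4]=1,scc[5]=3,scc[6]=?)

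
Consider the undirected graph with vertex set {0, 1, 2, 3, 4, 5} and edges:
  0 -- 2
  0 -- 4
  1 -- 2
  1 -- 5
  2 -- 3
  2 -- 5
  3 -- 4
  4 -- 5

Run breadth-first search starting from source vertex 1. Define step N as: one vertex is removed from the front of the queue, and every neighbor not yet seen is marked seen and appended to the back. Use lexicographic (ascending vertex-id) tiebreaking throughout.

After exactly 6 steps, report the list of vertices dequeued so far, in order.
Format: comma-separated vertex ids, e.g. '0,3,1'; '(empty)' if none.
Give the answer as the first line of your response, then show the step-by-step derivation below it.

1,2,5,0,3,4

step 1: dequeue 1; queue=[2,5]; order=1
step 2: dequeue 2; queue=[5,0,3]; order=1,2
step 3: dequeue 5; queue=[0,3,4]; order=1,2,5
step 4: dequeue 0; queue=[3,4]; order=1,2,5,0
step 5: dequeue 3; queue=[4]; order=1,2,5,0,3
step 6: dequeue 4; queue=[(empty)]; order=1,2,5,0,3,4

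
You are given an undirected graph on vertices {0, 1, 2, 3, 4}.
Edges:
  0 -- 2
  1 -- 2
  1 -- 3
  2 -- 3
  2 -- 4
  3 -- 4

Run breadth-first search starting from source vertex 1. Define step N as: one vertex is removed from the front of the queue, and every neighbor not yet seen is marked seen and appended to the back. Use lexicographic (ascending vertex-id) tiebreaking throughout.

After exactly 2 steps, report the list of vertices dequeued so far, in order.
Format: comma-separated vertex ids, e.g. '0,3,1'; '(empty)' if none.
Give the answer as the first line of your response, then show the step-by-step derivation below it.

1,2

step 1: dequeue 1; queue=[2,3]; order=1
step 2: dequeue 2; queue=[3,0,4]; order=1,2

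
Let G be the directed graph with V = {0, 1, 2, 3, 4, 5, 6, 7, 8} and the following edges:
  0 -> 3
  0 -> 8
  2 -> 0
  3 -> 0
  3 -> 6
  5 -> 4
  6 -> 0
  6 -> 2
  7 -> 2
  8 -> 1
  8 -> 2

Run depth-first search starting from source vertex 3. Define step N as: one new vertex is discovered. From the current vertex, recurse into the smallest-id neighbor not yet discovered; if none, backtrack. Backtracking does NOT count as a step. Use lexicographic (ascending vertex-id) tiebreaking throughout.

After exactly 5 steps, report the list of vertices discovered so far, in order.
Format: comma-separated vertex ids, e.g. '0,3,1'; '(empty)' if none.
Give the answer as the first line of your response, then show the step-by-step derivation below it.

3,0,8,1,2

step 1: discover 3; path=3; order=3
step 2: discover 0; path=3>0; order=3,0
step 3: discover 8; path=3>0>8; order=3,0,8
step 4: discover 1; path=3>0>8>1; order=3,0,8,1
step 5: discover 2; path=3>0>8>2; order=3,0,8,1,2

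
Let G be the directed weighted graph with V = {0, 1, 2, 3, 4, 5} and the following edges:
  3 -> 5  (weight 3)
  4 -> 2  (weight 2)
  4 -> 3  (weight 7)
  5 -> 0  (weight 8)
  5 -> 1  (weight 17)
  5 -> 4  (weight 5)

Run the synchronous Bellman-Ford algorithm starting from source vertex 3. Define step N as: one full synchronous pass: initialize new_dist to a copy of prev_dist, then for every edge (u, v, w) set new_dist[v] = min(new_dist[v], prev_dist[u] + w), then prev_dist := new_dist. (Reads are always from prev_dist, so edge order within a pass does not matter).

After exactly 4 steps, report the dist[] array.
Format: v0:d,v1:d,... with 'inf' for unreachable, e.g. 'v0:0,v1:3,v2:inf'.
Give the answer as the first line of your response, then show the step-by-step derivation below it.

v0:11,v1:20,v2:10,v3:0,v4:8,v5:3

step 1: dist = v0:inf,v1:inf,v2:inf,v3:0,v4:inf,v5:3
step 2: dist = v0:11,v1:20,v2:inf,v3:0,v4:8,v5:3
step 3: dist = v0:11,v1:20,v2:10,v3:0,v4:8,v5:3
step 4: dist = v0:11,v1:20,v2:10,v3:0,v4:8,v5:3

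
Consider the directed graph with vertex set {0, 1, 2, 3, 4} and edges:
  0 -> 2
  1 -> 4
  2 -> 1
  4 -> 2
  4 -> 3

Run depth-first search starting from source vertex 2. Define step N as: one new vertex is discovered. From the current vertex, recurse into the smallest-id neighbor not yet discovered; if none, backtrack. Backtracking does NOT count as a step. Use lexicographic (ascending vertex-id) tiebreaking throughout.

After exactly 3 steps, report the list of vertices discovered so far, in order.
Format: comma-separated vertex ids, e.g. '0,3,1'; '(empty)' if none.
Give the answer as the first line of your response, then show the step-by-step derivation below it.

2,1,4

step 1: discover 2; path=2; order=2
step 2: discover 1; path=2>1; order=2,1
step 3: discover 4; path=2>1>4; order=2,1,4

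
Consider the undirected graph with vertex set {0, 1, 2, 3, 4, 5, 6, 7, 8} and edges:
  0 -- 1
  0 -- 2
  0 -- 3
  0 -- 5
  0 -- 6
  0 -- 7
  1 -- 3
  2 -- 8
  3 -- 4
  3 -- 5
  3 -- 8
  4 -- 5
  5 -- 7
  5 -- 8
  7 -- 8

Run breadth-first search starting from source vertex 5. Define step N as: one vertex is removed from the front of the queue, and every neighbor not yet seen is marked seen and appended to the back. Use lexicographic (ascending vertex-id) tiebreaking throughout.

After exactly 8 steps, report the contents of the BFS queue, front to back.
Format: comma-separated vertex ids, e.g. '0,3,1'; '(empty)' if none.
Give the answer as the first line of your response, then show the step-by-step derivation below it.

6

step 1: dequeue 5; queue=[0,3,4,7,8]; order=5
step 2: dequeue 0; queue=[3,4,7,8,1,2,6]; order=5,0
step 3: dequeue 3; queue=[4,7,8,1,2,6]; order=5,0,3
step 4: dequeue 4; queue=[7,8,1,2,6]; order=5,0,3,4
step 5: dequeue 7; queue=[8,1,2,6]; order=5,0,3,4,7
step 6: dequeue 8; queue=[1,2,6]; order=5,0,3,4,7,8
step 7: dequeue 1; queue=[2,6]; order=5,0,3,4,7,8,1
step 8: dequeue 2; queue=[6]; order=5,0,3,4,7,8,1,2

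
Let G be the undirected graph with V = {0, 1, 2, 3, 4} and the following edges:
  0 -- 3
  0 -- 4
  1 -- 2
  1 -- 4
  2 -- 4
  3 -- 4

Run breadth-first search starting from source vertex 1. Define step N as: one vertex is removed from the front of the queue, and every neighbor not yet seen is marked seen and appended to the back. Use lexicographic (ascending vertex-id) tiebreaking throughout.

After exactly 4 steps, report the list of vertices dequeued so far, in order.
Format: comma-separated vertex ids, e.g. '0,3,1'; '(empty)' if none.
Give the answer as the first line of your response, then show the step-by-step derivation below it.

1,2,4,0

step 1: dequeue 1; queue=[2,4]; order=1
step 2: dequeue 2; queue=[4]; order=1,2
step 3: dequeue 4; queue=[0,3]; order=1,2,4
step 4: dequeue 0; queue=[3]; order=1,2,4,0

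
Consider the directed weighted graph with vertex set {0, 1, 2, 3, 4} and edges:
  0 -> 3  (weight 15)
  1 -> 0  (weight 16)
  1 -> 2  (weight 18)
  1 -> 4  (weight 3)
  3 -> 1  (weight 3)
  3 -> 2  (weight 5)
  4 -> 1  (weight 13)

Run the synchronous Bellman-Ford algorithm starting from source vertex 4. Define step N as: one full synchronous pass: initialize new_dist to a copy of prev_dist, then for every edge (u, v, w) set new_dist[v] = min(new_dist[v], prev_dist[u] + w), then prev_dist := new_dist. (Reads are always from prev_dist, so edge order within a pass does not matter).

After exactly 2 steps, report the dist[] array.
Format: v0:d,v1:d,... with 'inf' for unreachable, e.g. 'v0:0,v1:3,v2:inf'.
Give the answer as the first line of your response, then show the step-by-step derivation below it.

v0:29,v1:13,v2:31,v3:inf,v4:0

step 1: dist = v0:inf,v1:13,v2:inf,v3:inf,v4:0
step 2: dist = v0:29,v1:13,v2:31,v3:inf,v4:0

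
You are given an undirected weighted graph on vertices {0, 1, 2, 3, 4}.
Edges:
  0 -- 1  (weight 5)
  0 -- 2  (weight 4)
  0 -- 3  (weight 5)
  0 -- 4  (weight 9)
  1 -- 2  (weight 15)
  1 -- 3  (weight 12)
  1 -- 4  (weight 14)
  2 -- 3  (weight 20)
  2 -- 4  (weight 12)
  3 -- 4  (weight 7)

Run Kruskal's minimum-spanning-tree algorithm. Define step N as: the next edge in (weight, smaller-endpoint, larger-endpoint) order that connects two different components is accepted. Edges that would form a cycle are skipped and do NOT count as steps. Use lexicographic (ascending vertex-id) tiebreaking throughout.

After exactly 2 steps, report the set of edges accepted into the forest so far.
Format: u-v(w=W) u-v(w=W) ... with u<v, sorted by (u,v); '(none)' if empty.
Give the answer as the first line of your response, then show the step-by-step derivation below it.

0-1(w=5) 0-2(w=4)

step 1: add edge 0-2 (w=4); MST = {0-2(w=4)}
step 2: add edge 0-1 (w=5); MST = {0-1(w=5) 0-2(w=4)}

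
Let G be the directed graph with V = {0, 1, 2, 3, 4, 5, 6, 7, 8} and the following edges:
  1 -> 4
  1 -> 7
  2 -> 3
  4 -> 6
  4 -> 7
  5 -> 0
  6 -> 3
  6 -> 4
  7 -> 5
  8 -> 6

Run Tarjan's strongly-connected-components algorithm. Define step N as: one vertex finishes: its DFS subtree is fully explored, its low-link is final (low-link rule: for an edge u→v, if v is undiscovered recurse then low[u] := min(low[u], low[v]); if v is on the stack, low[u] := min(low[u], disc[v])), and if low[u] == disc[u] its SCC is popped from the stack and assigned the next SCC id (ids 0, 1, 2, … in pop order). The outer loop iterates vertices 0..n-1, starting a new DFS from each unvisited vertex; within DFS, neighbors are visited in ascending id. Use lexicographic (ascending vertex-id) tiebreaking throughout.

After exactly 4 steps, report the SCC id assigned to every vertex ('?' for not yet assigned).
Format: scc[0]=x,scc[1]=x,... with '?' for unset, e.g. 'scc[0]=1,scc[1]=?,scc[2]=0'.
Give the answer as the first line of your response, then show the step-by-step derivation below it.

scc[0]=0,scc[1]=?,scc[2]=?,scc[3]=1,scc[4]=?,scc[5]=2,scc[6]=?,scc[7]=?,scc[8]=?

step 1: low=(low[0]=0,low[1]=?,low[2]=?,low[3]=?,low[4]=?,low[5]=?,low[6]=?,low[7]=?,low[8]=?); scc=(scc[0]=0,scc[1]=?,scc[2]=?,scc[3]=?,scc[4]=?,scc[5]=?,scc[6]=?,scc[7]=?,scc[8]=?)
step 2: low=(low[0]=0,low[1]=1,low[2]=?,low[3]=4,low[4]=2,low[5]=?,low[6]=3,low[7]=?,low[8]=?); scc=(scc[0]=0,scc[1]=?,scc[2]=?,scc[3]=1,scc[4]=?,scc[5]=?,scc[6]=?,scc[7]=?,scc[8]=?)
step 3: low=(low[0]=0,low[1]=1,low[2]=?,low[3]=4,low[4]=2,low[5]=?,low[6]=2,low[7]=?,low[8]=?); scc=(scc[0]=0,scc[1]=?,scc[2]=?,scc[3]=1,scc[4]=?,scc[5]=?,scc[6]=?,scc[7]=?,scc[8]=?)
step 4: low=(low[0]=0,low[1]=1,low[2]=?,low[3]=4,low[4]=2,low[5]=6,low[6]=2,low[7]=5,low[8]=?); scc=(scc[0]=0,scc[1]=?,scc[2]=?,scc[3]=1,scc[4]=?,scc[5]=2,scc[6]=?,scc[7]=?,scc[8]=?)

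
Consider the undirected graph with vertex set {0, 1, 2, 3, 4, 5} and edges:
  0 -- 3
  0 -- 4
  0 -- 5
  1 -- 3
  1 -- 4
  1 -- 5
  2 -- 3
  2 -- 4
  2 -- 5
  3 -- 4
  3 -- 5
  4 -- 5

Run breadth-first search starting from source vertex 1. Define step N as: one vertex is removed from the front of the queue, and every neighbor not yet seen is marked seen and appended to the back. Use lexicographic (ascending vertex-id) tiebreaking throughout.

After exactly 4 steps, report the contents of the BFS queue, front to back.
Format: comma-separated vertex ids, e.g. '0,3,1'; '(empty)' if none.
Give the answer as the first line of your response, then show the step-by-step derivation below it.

0,2

step 1: dequeue 1; queue=[3,4,5]; order=1
step 2: dequeue 3; queue=[4,5,0,2]; order=1,3
step 3: dequeue 4; queue=[5,0,2]; order=1,3,4
step 4: dequeue 5; queue=[0,2]; order=1,3,4,5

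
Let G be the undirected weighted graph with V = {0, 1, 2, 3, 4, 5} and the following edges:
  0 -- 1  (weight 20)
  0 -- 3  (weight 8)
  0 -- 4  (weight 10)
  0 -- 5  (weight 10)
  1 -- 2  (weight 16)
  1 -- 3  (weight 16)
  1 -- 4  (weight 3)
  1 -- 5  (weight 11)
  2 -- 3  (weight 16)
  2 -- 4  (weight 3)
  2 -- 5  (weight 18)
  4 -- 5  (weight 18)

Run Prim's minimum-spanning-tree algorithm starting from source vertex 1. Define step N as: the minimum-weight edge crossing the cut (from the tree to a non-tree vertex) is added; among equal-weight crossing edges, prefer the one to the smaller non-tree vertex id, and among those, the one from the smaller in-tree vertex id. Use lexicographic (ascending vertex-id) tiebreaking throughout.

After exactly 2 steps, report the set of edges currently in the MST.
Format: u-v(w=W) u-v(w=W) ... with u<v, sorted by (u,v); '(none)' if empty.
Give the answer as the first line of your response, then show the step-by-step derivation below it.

1-4(w=3) 2-4(w=3)

step 1: add edge 1-4 (w=3); MST = {1-4(w=3)}
step 2: add edge 2-4 (w=3); MST = {1-4(w=3) 2-4(w=3)}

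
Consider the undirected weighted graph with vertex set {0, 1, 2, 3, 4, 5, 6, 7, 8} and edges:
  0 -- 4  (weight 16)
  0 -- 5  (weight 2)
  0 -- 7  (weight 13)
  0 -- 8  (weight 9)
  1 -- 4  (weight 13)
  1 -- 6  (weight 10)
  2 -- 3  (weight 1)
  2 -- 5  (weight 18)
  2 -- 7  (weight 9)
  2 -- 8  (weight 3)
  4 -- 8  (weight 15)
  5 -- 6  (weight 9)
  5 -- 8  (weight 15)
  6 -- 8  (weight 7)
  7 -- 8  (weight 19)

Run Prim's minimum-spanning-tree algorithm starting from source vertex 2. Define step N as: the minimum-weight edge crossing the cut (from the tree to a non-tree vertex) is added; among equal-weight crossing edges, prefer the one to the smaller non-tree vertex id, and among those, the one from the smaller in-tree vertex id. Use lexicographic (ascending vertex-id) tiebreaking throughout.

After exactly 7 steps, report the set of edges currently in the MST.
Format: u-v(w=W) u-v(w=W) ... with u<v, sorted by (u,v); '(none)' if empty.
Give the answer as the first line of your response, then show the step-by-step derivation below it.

0-5(w=2) 0-8(w=9) 1-6(w=10) 2-3(w=1) 2-7(w=9) 2-8(w=3) 6-8(w=7)

step 1: add edge 2-3 (w=1); MST = {2-3(w=1)}
step 2: add edge 2-8 (w=3); MST = {2-3(w=1) 2-8(w=3)}
step 3: add edge 6-8 (w=7); MST = {2-3(w=1) 2-8(w=3) 6-8(w=7)}
step 4: add edge 0-8 (w=9); MST = {0-8(w=9) 2-3(w=1) 2-8(w=3) 6-8(w=7)}
step 5: add edge 0-5 (w=2); MST = {0-5(w=2) 0-8(w=9) 2-3(w=1) 2-8(w=3) 6-8(w=7)}
step 6: add edge 2-7 (w=9); MST = {0-5(w=2) 0-8(w=9) 2-3(w=1) 2-7(w=9) 2-8(w=3) 6-8(w=7)}
step 7: add edge 1-6 (w=10); MST = {0-5(w=2) 0-8(w=9) 1-6(w=10) 2-3(w=1) 2-7(w=9) 2-8(w=3) 6-8(w=7)}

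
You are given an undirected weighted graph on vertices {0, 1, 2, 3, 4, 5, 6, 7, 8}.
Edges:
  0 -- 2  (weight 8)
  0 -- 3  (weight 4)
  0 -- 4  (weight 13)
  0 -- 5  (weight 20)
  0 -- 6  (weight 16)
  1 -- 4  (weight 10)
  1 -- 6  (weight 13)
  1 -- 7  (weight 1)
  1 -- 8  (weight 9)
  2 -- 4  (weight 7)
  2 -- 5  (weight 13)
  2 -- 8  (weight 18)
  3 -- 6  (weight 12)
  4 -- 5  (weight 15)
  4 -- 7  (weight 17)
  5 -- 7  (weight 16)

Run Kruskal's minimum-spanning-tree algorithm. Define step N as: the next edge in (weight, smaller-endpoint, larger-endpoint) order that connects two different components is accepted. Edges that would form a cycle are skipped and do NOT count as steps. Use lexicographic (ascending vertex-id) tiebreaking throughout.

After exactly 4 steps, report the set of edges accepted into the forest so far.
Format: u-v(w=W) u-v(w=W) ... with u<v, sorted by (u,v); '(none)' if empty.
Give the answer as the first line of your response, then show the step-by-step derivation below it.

0-2(w=8) 0-3(w=4) 1-7(w=1) 2-4(w=7)

step 1: add edge 1-7 (w=1); MST = {1-7(w=1)}
step 2: add edge 0-3 (w=4); MST = {0-3(w=4) 1-7(w=1)}
step 3: add edge 2-4 (w=7); MST = {0-3(w=4) 1-7(w=1) 2-4(w=7)}
step 4: add edge 0-2 (w=8); MST = {0-2(w=8) 0-3(w=4) 1-7(w=1) 2-4(w=7)}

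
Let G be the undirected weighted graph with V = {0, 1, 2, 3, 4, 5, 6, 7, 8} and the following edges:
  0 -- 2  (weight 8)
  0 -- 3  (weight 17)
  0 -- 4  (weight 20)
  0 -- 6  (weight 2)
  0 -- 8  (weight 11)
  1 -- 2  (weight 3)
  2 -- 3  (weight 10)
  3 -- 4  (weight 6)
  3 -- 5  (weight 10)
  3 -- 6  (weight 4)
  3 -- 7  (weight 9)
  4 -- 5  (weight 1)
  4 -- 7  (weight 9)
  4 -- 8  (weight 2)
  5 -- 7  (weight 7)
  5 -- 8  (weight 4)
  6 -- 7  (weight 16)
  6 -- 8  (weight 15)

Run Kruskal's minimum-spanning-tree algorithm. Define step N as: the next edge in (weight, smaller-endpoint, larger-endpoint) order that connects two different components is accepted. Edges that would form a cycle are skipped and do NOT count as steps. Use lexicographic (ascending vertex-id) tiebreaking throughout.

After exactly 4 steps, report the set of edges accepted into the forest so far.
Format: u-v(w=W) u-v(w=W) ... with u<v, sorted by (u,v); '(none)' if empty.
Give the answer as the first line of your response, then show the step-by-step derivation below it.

0-6(w=2) 1-2(w=3) 4-5(w=1) 4-8(w=2)

step 1: add edge 4-5 (w=1); MST = {4-5(w=1)}
step 2: add edge 0-6 (w=2); MST = {0-6(w=2) 4-5(w=1)}
step 3: add edge 4-8 (w=2); MST = {0-6(w=2) 4-5(w=1) 4-8(w=2)}
step 4: add edge 1-2 (w=3); MST = {0-6(w=2) 1-2(w=3) 4-5(w=1) 4-8(w=2)}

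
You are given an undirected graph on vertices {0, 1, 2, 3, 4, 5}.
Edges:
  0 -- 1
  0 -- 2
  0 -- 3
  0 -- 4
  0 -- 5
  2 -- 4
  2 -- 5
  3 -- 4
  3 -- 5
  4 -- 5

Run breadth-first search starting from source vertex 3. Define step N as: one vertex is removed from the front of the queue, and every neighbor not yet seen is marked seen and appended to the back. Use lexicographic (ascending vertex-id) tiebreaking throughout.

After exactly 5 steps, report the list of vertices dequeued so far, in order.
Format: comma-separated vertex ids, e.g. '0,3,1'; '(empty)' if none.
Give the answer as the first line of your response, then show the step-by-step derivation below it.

3,0,4,5,1

step 1: dequeue 3; queue=[0,4,5]; order=3
step 2: dequeue 0; queue=[4,5,1,2]; order=3,0
step 3: dequeue 4; queue=[5,1,2]; order=3,0,4
step 4: dequeue 5; queue=[1,2]; order=3,0,4,5
step 5: dequeue 1; queue=[2]; order=3,0,4,5,1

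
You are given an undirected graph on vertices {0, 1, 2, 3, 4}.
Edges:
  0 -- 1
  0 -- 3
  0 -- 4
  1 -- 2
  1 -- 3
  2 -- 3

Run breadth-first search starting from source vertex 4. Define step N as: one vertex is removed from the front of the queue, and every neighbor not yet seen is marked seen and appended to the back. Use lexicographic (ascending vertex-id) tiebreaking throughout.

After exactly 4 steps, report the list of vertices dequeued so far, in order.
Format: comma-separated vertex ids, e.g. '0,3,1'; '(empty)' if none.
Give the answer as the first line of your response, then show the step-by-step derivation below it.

4,0,1,3

step 1: dequeue 4; queue=[0]; order=4
step 2: dequeue 0; queue=[1,3]; order=4,0
step 3: dequeue 1; queue=[3,2]; order=4,0,1
step 4: dequeue 3; queue=[2]; order=4,0,1,3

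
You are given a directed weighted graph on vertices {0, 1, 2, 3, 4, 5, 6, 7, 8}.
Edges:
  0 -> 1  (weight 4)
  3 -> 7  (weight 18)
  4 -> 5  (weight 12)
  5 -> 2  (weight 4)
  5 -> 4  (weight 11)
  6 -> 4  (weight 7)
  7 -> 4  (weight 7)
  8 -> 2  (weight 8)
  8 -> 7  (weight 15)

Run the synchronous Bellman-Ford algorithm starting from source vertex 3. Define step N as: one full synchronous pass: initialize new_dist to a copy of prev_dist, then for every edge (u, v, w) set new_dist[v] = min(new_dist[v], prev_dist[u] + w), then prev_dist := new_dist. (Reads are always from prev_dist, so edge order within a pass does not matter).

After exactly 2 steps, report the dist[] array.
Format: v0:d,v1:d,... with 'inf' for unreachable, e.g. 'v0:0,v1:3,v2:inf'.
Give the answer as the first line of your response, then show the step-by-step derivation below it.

v0:inf,v1:inf,v2:inf,v3:0,v4:25,v5:inf,v6:inf,v7:18,v8:inf

step 1: dist = v0:inf,v1:inf,v2:inf,v3:0,v4:inf,v5:inf,v6:inf,v7:18,v8:inf
step 2: dist = v0:inf,v1:inf,v2:inf,v3:0,v4:25,v5:inf,v6:inf,v7:18,v8:inf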